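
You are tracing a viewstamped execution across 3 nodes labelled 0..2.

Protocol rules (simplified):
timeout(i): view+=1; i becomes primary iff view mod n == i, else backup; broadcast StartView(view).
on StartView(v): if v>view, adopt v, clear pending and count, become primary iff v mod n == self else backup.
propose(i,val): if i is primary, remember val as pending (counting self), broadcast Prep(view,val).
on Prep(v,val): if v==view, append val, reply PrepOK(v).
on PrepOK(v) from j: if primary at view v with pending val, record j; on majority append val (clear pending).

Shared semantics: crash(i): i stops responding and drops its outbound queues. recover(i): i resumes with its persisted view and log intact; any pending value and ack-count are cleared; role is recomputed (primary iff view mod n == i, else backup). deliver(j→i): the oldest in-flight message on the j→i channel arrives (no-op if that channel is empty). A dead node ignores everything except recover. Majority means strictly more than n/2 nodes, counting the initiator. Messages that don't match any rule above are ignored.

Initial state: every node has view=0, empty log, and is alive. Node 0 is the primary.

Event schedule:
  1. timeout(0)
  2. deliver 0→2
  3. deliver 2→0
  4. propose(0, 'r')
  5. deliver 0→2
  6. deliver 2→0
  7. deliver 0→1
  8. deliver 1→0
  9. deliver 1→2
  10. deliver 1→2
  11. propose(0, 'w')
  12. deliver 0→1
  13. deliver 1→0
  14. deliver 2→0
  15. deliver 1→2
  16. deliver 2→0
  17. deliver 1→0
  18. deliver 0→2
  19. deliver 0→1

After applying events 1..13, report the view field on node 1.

1

[1] timeout(0) → N0(back v1 [-])
[2] deliver 0→2 → N2(back v1 [-])
[3] deliver 2→0 → ∅
[4] propose(0,'r') → ∅
[5] deliver 0→2 → ∅
[6] deliver 2→0 → ∅
[7] deliver 0→1 → N1(prim v1 [-])
[8] deliver 1→0 → ∅
[9] deliver 1→2 → ∅
[10] deliver 1→2 → ∅
[11] propose(0,'w') → ∅
[12] deliver 0→1 → ∅
[13] deliver 1→0 → ∅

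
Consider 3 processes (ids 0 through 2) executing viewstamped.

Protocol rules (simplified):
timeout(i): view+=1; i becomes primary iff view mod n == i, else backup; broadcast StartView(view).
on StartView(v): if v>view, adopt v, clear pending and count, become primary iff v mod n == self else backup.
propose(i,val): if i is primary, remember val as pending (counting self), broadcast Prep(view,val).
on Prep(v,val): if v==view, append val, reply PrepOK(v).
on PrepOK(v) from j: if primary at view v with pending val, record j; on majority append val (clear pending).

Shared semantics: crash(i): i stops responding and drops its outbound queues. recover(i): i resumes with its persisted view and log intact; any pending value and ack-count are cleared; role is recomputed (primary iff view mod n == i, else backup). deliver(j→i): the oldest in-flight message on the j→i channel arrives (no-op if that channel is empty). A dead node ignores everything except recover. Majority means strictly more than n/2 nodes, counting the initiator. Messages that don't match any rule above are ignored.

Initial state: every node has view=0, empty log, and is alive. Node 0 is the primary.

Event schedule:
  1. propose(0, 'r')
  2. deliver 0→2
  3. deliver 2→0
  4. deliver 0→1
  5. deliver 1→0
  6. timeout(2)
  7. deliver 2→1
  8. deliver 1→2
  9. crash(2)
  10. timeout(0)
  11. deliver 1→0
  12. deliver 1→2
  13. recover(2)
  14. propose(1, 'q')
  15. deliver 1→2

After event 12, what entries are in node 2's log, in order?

r

e1 propose(0,'r'): ·
e2 deliver 0→2: 2[back,v=0,r]
e3 deliver 2→0: 0[prim,v=0,r]
e4 deliver 0→1: 1[back,v=0,r]
e5 deliver 1→0: ·
e6 timeout(2): 2[back,v=1,r]
e7 deliver 2→1: 1[prim,v=1,r]
e8 deliver 1→2: ·
e9 crash(2): 2[✗back,v=1,r]
e10 timeout(0): 0[back,v=1,r]
e11 deliver 1→0: ·
e12 deliver 1→2: ·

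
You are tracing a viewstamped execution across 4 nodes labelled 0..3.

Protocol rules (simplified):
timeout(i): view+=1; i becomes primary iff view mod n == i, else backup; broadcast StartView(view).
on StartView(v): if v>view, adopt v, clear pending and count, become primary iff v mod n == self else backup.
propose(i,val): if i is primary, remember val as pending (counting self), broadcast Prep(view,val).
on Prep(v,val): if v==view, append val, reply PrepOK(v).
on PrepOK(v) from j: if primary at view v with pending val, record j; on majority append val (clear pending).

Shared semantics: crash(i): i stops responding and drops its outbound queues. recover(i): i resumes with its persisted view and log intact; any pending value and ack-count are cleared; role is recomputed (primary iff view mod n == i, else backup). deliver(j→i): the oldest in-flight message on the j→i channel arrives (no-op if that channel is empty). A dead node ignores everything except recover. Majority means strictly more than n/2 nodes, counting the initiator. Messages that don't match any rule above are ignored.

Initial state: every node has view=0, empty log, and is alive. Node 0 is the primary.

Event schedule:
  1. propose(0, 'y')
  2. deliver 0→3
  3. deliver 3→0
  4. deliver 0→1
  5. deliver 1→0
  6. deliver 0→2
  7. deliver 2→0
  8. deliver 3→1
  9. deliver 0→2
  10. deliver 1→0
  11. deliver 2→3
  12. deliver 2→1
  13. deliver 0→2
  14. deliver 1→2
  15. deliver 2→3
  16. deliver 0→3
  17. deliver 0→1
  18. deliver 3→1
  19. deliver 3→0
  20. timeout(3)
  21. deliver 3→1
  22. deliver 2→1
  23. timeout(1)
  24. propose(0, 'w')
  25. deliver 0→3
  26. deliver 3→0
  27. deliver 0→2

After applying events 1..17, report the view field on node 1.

0

after 1 — propose(0,'y'): ·
after 2 — deliver 0→3: n3:back/v0/[y]
after 3 — deliver 3→0: ·
after 4 — deliver 0→1: n1:back/v0/[y]
after 5 — deliver 1→0: n0:prim/v0/[y]
after 6 — deliver 0→2: n2:back/v0/[y]
after 7 — deliver 2→0: ·
after 8 — deliver 3→1: ·
after 9 — deliver 0→2: ·
after 10 — deliver 1→0: ·
after 11 — deliver 2→3: ·
after 12 — deliver 2→1: ·
after 13 — deliver 0→2: ·
after 14 — deliver 1→2: ·
after 15 — deliver 2→3: ·
after 16 — deliver 0→3: ·
after 17 — deliver 0→1: ·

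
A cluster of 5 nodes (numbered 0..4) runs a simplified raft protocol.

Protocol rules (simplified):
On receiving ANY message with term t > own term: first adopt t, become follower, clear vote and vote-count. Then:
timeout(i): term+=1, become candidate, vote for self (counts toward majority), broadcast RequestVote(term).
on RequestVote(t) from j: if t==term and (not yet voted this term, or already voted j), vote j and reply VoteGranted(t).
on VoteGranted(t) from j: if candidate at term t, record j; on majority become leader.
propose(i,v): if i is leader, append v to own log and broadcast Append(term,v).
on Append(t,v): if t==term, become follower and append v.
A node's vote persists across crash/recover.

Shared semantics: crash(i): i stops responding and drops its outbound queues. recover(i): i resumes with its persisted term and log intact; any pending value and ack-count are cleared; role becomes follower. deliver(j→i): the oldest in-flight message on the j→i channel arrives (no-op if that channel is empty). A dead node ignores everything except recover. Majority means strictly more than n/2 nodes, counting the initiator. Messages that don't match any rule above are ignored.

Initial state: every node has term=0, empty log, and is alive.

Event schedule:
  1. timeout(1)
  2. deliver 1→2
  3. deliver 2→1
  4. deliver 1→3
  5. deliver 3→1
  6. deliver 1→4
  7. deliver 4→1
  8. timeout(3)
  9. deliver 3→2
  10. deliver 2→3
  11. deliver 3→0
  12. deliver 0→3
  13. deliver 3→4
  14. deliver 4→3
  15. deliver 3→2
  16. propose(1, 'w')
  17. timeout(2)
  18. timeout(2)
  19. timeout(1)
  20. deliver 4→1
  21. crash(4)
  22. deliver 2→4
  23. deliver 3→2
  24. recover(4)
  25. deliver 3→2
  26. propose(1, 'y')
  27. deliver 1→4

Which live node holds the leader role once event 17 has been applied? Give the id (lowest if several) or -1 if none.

1

after 1 — timeout(1): n1:cand/t1/[-]
after 2 — deliver 1→2: n2:foll/t1/[-]
after 3 — deliver 2→1: ·
after 4 — deliver 1→3: n3:foll/t1/[-]
after 5 — deliver 3→1: n1:lead/t1/[-]
after 6 — deliver 1→4: n4:foll/t1/[-]
after 7 — deliver 4→1: ·
after 8 — timeout(3): n3:cand/t2/[-]
after 9 — deliver 3→2: n2:foll/t2/[-]
after 10 — deliver 2→3: ·
after 11 — deliver 3→0: n0:foll/t2/[-]
after 12 — deliver 0→3: n3:lead/t2/[-]
after 13 — deliver 3→4: n4:foll/t2/[-]
after 14 — deliver 4→3: ·
after 15 — deliver 3→2: ·
after 16 — propose(1,'w'): n1:lead/t1/[w]
after 17 — timeout(2): n2:cand/t3/[-]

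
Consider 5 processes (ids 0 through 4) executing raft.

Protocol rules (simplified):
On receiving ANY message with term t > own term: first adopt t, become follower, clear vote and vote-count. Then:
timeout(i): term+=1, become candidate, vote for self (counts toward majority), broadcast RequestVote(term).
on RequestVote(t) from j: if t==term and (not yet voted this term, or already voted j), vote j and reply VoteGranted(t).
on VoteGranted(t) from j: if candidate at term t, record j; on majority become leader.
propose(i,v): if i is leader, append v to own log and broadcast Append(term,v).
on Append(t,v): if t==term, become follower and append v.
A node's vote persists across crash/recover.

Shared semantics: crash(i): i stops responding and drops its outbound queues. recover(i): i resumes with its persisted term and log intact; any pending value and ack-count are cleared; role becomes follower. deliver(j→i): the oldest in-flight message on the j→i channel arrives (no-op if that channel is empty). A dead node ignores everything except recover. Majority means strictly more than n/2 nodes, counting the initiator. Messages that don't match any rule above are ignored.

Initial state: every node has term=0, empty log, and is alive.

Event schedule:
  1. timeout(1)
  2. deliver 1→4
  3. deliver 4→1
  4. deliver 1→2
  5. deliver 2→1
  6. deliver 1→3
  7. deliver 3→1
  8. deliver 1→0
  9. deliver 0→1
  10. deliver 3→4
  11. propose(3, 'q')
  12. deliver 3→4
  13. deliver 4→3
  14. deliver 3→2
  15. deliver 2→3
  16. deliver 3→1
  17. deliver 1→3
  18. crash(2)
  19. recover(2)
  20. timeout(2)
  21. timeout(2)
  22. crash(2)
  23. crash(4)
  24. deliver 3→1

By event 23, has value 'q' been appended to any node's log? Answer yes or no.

1. timeout(1):  <1:cand t1 ->
2. deliver 1→4:  <4:foll t1 ->
3. deliver 4→1:  nop
4. deliver 1→2:  <2:foll t1 ->
5. deliver 2→1:  <1:lead t1 ->
6. deliver 1→3:  <3:foll t1 ->
7. deliver 3→1:  nop
8. deliver 1→0:  <0:foll t1 ->
9. deliver 0→1:  nop
10. deliver 3→4:  nop
11. propose(3,'q'):  nop
12. deliver 3→4:  nop
13. deliver 4→3:  nop
14. deliver 3→2:  nop
15. deliver 2→3:  nop
16. deliver 3→1:  nop
17. deliver 1→3:  nop
18. crash(2):  <2:✗foll t1 ->
19. recover(2):  <2:foll t1 ->
20. timeout(2):  <2:cand t2 ->
21. timeout(2):  <2:cand t3 ->
22. crash(2):  <2:✗cand t3 ->
23. crash(4):  <4:✗foll t1 ->

no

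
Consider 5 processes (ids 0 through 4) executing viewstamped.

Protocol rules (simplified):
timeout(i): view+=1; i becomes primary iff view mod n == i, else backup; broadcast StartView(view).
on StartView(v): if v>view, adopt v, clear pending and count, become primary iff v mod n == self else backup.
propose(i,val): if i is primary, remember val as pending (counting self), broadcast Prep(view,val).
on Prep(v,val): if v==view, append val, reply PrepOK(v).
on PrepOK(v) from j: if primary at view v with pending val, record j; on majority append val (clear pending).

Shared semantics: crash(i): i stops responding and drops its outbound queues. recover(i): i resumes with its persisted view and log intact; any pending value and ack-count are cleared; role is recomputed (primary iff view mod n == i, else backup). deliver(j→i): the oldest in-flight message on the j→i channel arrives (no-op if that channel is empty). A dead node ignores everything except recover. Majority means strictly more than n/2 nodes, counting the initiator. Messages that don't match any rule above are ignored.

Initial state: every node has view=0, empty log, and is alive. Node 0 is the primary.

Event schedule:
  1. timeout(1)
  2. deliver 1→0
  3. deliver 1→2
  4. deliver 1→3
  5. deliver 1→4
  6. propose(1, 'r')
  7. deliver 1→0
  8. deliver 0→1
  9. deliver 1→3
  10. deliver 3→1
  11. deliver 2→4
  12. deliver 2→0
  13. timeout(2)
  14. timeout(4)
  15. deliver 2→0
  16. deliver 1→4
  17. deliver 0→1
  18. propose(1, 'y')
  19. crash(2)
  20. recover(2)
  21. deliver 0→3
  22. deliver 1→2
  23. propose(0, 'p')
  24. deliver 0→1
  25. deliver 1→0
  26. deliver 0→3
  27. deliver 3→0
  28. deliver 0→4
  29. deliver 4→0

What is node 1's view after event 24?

1

step 1 timeout(1): 1={prim,v=1,log=-}
step 2 deliver 1→0: 0={back,v=1,log=-}
step 3 deliver 1→2: 2={back,v=1,log=-}
step 4 deliver 1→3: 3={back,v=1,log=-}
step 5 deliver 1→4: 4={back,v=1,log=-}
step 6 propose(1,'r'): —
step 7 deliver 1→0: 0={back,v=1,log=r}
step 8 deliver 0→1: —
step 9 deliver 1→3: 3={back,v=1,log=r}
step 10 deliver 3→1: 1={prim,v=1,log=r}
step 11 deliver 2→4: —
step 12 deliver 2→0: —
step 13 timeout(2): 2={prim,v=2,log=-}
step 14 timeout(4): 4={back,v=2,log=-}
step 15 deliver 2→0: 0={back,v=2,log=r}
step 16 deliver 1→4: —
step 17 deliver 0→1: —
step 18 propose(1,'y'): —
step 19 crash(2): 2={✗prim,v=2,log=-}
step 20 recover(2): 2={prim,v=2,log=-}
step 21 deliver 0→3: —
step 22 deliver 1→2: —
step 23 propose(0,'p'): —
step 24 deliver 0→1: —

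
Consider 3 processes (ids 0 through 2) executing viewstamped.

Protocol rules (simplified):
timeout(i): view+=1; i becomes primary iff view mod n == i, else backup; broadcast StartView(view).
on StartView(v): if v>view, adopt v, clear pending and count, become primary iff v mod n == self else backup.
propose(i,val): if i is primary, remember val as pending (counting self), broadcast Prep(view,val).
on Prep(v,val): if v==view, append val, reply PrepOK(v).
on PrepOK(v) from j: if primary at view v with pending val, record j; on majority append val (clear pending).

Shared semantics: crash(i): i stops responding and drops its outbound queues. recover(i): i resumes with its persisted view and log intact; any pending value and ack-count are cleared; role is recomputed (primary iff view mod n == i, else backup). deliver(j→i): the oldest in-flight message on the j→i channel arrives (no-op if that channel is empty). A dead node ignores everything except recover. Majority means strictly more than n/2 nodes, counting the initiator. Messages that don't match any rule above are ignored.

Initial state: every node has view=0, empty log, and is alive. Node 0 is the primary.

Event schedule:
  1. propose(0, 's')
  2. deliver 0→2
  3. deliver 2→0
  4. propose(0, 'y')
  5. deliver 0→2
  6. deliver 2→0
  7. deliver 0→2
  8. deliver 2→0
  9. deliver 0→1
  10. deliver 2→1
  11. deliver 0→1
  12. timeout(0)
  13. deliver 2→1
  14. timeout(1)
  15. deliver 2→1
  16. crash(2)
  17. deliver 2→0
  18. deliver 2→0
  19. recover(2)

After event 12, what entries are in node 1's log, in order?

s,y

e1 propose(0,'s'): ·
e2 deliver 0→2: 2[back,v=0,s]
e3 deliver 2→0: 0[prim,v=0,s]
e4 propose(0,'y'): ·
e5 deliver 0→2: 2[back,v=0,s,y]
e6 deliver 2→0: 0[prim,v=0,s,y]
e7 deliver 0→2: ·
e8 deliver 2→0: ·
e9 deliver 0→1: 1[back,v=0,s]
e10 deliver 2→1: ·
e11 deliver 0→1: 1[back,v=0,s,y]
e12 timeout(0): 0[back,v=1,s,y]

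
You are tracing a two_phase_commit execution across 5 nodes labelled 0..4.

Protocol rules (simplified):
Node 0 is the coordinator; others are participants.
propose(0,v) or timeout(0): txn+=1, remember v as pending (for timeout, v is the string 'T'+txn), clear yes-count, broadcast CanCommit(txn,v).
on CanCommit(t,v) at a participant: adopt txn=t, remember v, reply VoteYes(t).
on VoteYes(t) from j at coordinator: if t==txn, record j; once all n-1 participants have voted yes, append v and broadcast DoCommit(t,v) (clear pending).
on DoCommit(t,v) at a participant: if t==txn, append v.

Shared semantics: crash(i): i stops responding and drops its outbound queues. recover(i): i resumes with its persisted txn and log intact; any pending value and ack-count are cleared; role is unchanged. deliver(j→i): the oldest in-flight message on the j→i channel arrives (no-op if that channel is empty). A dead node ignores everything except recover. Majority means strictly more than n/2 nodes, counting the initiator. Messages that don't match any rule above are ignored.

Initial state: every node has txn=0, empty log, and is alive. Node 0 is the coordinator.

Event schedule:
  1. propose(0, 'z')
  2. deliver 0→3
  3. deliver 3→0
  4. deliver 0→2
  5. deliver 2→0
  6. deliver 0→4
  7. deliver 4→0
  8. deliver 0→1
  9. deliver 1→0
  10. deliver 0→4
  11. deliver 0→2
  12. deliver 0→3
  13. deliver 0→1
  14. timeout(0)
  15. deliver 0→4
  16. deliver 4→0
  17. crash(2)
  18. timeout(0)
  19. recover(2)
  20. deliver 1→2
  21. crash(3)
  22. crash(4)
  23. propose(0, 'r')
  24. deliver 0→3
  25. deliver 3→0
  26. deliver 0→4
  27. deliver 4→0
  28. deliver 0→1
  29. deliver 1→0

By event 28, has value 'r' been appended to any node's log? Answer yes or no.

no

1. propose(0,'z'):  <0:coor t1 ->
2. deliver 0→3:  <3:part t1 ->
3. deliver 3→0:  nop
4. deliver 0→2:  <2:part t1 ->
5. deliver 2→0:  nop
6. deliver 0→4:  <4:part t1 ->
7. deliver 4→0:  nop
8. deliver 0→1:  <1:part t1 ->
9. deliver 1→0:  <0:coor t1 z>
10. deliver 0→4:  <4:part t1 z>
11. deliver 0→2:  <2:part t1 z>
12. deliver 0→3:  <3:part t1 z>
13. deliver 0→1:  <1:part t1 z>
14. timeout(0):  <0:coor t2 z>
15. deliver 0→4:  <4:part t2 z>
16. deliver 4→0:  nop
17. crash(2):  <2:✗part t1 z>
18. timeout(0):  <0:coor t3 z>
19. recover(2):  <2:part t1 z>
20. deliver 1→2:  nop
21. crash(3):  <3:✗part t1 z>
22. crash(4):  <4:✗part t2 z>
23. propose(0,'r'):  <0:coor t4 z>
24. deliver 0→3:  nop
25. deliver 3→0:  nop
26. deliver 0→4:  nop
27. deliver 4→0:  nop
28. deliver 0→1:  <1:part t2 z>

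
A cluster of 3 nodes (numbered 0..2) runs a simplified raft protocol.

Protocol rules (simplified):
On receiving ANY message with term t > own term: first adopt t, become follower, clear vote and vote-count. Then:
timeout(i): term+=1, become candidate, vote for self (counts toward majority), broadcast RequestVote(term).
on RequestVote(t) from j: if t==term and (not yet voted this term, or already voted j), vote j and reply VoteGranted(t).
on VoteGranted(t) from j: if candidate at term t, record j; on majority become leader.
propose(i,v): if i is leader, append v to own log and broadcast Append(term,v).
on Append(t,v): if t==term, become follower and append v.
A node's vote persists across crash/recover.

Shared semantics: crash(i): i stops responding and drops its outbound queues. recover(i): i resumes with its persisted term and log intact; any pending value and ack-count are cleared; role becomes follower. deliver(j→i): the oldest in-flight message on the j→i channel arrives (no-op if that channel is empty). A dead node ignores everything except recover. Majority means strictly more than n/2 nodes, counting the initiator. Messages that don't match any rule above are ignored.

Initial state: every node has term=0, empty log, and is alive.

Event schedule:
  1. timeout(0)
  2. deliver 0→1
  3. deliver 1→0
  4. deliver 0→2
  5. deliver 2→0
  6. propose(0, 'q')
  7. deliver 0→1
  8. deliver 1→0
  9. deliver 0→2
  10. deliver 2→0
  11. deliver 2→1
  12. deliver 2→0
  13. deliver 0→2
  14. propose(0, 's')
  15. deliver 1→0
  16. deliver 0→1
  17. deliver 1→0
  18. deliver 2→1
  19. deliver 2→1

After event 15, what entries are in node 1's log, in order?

q

step 1 timeout(0): 0={cand,t=1,log=-}
step 2 deliver 0→1: 1={foll,t=1,log=-}
step 3 deliver 1→0: 0={lead,t=1,log=-}
step 4 deliver 0→2: 2={foll,t=1,log=-}
step 5 deliver 2→0: —
step 6 propose(0,'q'): 0={lead,t=1,log=q}
step 7 deliver 0→1: 1={foll,t=1,log=q}
step 8 deliver 1→0: —
step 9 deliver 0→2: 2={foll,t=1,log=q}
step 10 deliver 2→0: —
step 11 deliver 2→1: —
step 12 deliver 2→0: —
step 13 deliver 0→2: —
step 14 propose(0,'s'): 0={lead,t=1,log=q,s}
step 15 deliver 1→0: —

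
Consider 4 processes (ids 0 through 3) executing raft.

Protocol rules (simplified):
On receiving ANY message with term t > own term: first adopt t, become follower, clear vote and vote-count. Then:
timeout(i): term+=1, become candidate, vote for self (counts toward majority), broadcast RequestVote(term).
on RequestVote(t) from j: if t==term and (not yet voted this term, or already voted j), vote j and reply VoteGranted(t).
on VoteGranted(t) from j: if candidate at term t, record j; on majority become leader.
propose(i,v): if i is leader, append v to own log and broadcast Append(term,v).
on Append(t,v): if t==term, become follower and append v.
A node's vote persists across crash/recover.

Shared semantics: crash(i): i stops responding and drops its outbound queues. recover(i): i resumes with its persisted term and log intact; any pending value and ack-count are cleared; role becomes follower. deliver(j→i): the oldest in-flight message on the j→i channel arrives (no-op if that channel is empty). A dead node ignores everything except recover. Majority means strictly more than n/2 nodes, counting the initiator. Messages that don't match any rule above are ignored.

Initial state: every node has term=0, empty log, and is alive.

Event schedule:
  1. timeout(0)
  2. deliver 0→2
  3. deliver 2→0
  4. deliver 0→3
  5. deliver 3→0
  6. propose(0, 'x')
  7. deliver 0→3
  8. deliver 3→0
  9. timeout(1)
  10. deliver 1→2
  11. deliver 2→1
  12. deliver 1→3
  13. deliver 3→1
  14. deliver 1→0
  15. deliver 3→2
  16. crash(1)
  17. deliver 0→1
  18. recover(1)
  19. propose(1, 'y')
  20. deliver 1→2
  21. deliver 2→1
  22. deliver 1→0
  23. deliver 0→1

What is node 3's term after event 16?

1

e1 timeout(0): 0[cand,t=1,-]
e2 deliver 0→2: 2[foll,t=1,-]
e3 deliver 2→0: ·
e4 deliver 0→3: 3[foll,t=1,-]
e5 deliver 3→0: 0[lead,t=1,-]
e6 propose(0,'x'): 0[lead,t=1,x]
e7 deliver 0→3: 3[foll,t=1,x]
e8 deliver 3→0: ·
e9 timeout(1): 1[cand,t=1,-]
e10 deliver 1→2: ·
e11 deliver 2→1: ·
e12 deliver 1→3: ·
e13 deliver 3→1: ·
e14 deliver 1→0: ·
e15 deliver 3→2: ·
e16 crash(1): 1[✗cand,t=1,-]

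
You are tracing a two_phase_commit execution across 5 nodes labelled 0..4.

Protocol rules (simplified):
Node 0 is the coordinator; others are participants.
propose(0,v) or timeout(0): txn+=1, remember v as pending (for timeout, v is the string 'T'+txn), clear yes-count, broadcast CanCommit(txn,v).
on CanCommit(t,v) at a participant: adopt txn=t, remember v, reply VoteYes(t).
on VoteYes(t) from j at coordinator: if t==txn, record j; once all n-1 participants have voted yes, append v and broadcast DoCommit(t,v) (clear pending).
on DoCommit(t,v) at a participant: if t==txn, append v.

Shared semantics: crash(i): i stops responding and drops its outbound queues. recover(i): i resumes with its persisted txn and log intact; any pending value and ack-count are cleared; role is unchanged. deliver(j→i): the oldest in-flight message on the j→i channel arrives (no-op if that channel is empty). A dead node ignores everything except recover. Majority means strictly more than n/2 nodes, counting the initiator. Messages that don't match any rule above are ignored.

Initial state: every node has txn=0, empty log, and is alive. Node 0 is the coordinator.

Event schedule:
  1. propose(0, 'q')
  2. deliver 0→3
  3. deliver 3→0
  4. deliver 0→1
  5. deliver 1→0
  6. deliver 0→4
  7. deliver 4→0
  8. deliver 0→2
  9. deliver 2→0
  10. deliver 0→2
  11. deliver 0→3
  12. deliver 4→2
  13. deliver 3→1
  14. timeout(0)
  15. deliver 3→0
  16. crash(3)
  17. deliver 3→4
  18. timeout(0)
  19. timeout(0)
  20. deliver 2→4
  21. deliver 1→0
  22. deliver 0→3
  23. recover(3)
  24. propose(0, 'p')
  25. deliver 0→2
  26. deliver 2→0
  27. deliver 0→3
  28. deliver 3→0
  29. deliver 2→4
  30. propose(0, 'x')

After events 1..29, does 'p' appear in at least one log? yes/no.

[1] propose(0,'q') → N0(coor t1 [-])
[2] deliver 0→3 → N3(part t1 [-])
[3] deliver 3→0 → ∅
[4] deliver 0→1 → N1(part t1 [-])
[5] deliver 1→0 → ∅
[6] deliver 0→4 → N4(part t1 [-])
[7] deliver 4→0 → ∅
[8] deliver 0→2 → N2(part t1 [-])
[9] deliver 2→0 → N0(coor t1 [q])
[10] deliver 0→2 → N2(part t1 [q])
[11] deliver 0→3 → N3(part t1 [q])
[12] deliver 4→2 → ∅
[13] deliver 3→1 → ∅
[14] timeout(0) → N0(coor t2 [q])
[15] deliver 3→0 → ∅
[16] crash(3) → N3(✗part t1 [q])
[17] deliver 3→4 → ∅
[18] timeout(0) → N0(coor t3 [q])
[19] timeout(0) → N0(coor t4 [q])
[20] deliver 2→4 → ∅
[21] deliver 1→0 → ∅
[22] deliver 0→3 → ∅
[23] recover(3) → N3(part t1 [q])
[24] propose(0,'p') → N0(coor t5 [q])
[25] deliver 0→2 → N2(part t2 [q])
[26] deliver 2→0 → ∅
[27] deliver 0→3 → N3(part t2 [q])
[28] deliver 3→0 → ∅
[29] deliver 2→4 → ∅

no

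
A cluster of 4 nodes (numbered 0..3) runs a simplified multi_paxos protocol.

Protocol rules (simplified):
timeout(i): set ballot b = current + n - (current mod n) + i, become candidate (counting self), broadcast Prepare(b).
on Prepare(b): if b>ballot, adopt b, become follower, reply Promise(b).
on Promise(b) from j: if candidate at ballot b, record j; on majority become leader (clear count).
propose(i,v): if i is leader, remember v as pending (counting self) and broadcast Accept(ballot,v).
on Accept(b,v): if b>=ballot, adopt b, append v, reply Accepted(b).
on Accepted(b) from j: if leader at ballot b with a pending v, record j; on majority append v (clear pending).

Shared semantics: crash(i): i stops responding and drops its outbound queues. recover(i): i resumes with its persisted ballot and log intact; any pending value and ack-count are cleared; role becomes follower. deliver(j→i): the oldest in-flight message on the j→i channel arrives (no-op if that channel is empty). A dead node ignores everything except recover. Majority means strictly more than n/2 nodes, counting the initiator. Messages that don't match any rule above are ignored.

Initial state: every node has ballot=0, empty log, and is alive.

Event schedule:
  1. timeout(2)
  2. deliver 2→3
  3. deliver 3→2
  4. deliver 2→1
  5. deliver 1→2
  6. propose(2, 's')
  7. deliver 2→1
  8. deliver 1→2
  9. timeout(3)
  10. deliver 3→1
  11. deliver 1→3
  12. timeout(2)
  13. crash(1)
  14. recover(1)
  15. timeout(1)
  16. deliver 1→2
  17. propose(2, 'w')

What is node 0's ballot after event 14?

0

after 1 — timeout(2): n2:cand/b6/[-]
after 2 — deliver 2→3: n3:foll/b6/[-]
after 3 — deliver 3→2: ·
after 4 — deliver 2→1: n1:foll/b6/[-]
after 5 — deliver 1→2: n2:lead/b6/[-]
after 6 — propose(2,'s'): ·
after 7 — deliver 2→1: n1:foll/b6/[s]
after 8 — deliver 1→2: ·
after 9 — timeout(3): n3:cand/b11/[-]
after 10 — deliver 3→1: n1:foll/b11/[s]
after 11 — deliver 1→3: ·
after 12 — timeout(2): n2:cand/b10/[-]
after 13 — crash(1): n1:✗foll/b11/[s]
after 14 — recover(1): n1:foll/b11/[s]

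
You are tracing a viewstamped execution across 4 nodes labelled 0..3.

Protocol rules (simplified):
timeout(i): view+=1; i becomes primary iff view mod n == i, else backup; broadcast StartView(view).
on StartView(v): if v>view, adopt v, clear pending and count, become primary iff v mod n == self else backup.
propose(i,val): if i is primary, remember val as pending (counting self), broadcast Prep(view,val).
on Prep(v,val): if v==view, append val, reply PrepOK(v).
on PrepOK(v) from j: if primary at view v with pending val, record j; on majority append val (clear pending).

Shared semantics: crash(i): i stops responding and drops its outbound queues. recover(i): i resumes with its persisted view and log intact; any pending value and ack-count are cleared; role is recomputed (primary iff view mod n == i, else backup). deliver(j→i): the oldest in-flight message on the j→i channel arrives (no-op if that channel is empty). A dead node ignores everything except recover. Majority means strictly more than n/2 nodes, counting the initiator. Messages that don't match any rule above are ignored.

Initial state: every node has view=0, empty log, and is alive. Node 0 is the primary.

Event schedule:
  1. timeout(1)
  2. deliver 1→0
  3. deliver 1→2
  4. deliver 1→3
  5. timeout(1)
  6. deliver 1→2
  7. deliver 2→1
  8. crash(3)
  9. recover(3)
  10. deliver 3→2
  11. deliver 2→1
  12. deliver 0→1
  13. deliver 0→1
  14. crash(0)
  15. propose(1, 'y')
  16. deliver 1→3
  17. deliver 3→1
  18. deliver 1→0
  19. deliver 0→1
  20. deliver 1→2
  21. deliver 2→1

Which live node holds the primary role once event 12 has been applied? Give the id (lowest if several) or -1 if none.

2

step 1 timeout(1): 1={prim,v=1,log=-}
step 2 deliver 1→0: 0={back,v=1,log=-}
step 3 deliver 1→2: 2={back,v=1,log=-}
step 4 deliver 1→3: 3={back,v=1,log=-}
step 5 timeout(1): 1={back,v=2,log=-}
step 6 deliver 1→2: 2={prim,v=2,log=-}
step 7 deliver 2→1: —
step 8 crash(3): 3={✗back,v=1,log=-}
step 9 recover(3): 3={back,v=1,log=-}
step 10 deliver 3→2: —
step 11 deliver 2→1: —
step 12 deliver 0→1: —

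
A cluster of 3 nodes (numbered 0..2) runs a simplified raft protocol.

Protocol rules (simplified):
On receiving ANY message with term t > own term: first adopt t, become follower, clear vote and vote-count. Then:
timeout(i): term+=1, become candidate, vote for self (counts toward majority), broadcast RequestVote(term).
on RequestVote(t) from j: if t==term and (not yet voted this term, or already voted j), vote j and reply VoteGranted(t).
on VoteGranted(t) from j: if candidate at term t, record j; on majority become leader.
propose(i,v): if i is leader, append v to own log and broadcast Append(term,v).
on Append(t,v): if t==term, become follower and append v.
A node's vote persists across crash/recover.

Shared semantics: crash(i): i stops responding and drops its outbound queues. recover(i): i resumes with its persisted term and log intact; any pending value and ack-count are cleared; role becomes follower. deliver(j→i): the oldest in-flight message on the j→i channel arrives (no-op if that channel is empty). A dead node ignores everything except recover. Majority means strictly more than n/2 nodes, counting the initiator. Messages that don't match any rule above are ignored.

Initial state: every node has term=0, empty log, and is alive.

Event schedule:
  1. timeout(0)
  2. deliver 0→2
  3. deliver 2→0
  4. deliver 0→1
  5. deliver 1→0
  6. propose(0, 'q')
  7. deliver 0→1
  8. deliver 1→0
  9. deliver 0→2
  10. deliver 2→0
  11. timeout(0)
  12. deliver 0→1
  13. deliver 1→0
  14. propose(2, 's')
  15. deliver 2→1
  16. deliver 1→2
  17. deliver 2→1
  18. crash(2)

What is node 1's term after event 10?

1

step 1 timeout(0): 0={cand,t=1,log=-}
step 2 deliver 0→2: 2={foll,t=1,log=-}
step 3 deliver 2→0: 0={lead,t=1,log=-}
step 4 deliver 0→1: 1={foll,t=1,log=-}
step 5 deliver 1→0: —
step 6 propose(0,'q'): 0={lead,t=1,log=q}
step 7 deliver 0→1: 1={foll,t=1,log=q}
step 8 deliver 1→0: —
step 9 deliver 0→2: 2={foll,t=1,log=q}
step 10 deliver 2→0: —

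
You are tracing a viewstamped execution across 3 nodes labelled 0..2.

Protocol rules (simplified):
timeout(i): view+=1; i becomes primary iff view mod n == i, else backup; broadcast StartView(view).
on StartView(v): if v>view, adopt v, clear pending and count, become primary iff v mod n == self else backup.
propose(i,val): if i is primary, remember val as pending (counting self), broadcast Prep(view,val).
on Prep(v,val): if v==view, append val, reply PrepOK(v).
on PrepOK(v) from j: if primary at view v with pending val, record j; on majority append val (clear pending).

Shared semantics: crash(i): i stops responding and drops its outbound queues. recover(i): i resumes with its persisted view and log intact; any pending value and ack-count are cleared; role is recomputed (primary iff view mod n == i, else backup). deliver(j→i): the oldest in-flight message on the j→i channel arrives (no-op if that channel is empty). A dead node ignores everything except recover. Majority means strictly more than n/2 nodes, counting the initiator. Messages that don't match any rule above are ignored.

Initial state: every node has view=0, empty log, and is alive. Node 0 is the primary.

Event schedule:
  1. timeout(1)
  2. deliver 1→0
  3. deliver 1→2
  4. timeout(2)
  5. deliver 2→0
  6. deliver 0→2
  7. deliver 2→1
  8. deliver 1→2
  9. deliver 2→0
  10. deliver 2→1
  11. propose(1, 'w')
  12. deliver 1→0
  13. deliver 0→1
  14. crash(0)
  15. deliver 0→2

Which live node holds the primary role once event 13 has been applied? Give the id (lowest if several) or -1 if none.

2

after 1 — timeout(1): n1:prim/v1/[-]
after 2 — deliver 1→0: n0:back/v1/[-]
after 3 — deliver 1→2: n2:back/v1/[-]
after 4 — timeout(2): n2:prim/v2/[-]
after 5 — deliver 2→0: n0:back/v2/[-]
after 6 — deliver 0→2: ·
after 7 — deliver 2→1: n1:back/v2/[-]
after 8 — deliver 1→2: ·
after 9 — deliver 2→0: ·
after 10 — deliver 2→1: ·
after 11 — propose(1,'w'): ·
after 12 — deliver 1→0: ·
after 13 — deliver 0→1: ·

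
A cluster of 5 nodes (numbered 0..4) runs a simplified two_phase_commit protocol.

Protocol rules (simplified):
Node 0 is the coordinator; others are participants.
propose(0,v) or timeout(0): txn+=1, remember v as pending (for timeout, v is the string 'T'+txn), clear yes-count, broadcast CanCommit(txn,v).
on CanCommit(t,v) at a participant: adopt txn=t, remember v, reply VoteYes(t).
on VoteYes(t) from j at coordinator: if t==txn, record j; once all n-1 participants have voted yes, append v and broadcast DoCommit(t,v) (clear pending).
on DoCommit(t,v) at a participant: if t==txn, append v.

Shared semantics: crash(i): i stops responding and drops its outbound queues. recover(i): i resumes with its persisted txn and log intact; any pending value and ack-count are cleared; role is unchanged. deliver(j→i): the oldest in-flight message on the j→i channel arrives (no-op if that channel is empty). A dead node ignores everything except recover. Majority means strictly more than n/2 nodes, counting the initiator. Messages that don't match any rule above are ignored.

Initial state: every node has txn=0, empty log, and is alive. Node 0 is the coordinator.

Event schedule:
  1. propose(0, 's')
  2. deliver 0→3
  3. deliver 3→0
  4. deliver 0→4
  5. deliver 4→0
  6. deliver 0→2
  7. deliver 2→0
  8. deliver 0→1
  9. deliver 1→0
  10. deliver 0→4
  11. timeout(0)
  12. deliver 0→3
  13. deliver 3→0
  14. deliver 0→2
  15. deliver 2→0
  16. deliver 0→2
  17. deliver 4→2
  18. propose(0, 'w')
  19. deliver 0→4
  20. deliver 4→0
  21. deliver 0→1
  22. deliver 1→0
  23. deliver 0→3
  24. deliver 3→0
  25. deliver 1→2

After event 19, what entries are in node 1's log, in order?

empty

1. propose(0,'s'):  <0:coor t1 ->
2. deliver 0→3:  <3:part t1 ->
3. deliver 3→0:  nop
4. deliver 0→4:  <4:part t1 ->
5. deliver 4→0:  nop
6. deliver 0→2:  <2:part t1 ->
7. deliver 2→0:  nop
8. deliver 0→1:  <1:part t1 ->
9. deliver 1→0:  <0:coor t1 s>
10. deliver 0→4:  <4:part t1 s>
11. timeout(0):  <0:coor t2 s>
12. deliver 0→3:  <3:part t1 s>
13. deliver 3→0:  nop
14. deliver 0→2:  <2:part t1 s>
15. deliver 2→0:  nop
16. deliver 0→2:  <2:part t2 s>
17. deliver 4→2:  nop
18. propose(0,'w'):  <0:coor t3 s>
19. deliver 0→4:  <4:part t2 s>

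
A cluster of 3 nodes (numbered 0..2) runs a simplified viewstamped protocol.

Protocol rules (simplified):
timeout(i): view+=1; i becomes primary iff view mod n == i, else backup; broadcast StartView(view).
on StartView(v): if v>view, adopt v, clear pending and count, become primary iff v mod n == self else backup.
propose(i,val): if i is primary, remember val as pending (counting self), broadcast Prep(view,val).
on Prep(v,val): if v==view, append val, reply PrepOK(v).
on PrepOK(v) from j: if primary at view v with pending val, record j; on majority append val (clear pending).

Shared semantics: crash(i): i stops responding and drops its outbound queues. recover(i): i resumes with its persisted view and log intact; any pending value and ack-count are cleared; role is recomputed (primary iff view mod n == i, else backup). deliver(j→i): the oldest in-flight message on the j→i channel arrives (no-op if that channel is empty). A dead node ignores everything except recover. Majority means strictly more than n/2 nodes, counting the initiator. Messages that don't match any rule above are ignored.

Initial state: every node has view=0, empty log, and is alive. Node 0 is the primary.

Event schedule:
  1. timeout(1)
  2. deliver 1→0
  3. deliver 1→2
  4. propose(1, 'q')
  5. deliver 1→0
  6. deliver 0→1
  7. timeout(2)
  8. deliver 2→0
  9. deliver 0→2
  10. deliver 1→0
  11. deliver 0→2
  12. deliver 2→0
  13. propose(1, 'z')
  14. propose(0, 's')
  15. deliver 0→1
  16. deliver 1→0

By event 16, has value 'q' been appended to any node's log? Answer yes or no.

after 1 — timeout(1): n1:prim/v1/[-]
after 2 — deliver 1→0: n0:back/v1/[-]
after 3 — deliver 1→2: n2:back/v1/[-]
after 4 — propose(1,'q'): ·
after 5 — deliver 1→0: n0:back/v1/[q]
after 6 — deliver 0→1: n1:prim/v1/[q]
after 7 — timeout(2): n2:prim/v2/[-]
after 8 — deliver 2→0: n0:back/v2/[q]
after 9 — deliver 0→2: ·
after 10 — deliver 1→0: ·
after 11 — deliver 0→2: ·
after 12 — deliver 2→0: ·
after 13 — propose(1,'z'): ·
after 14 — propose(0,'s'): ·
after 15 — deliver 0→1: ·
after 16 — deliver 1→0: ·

yes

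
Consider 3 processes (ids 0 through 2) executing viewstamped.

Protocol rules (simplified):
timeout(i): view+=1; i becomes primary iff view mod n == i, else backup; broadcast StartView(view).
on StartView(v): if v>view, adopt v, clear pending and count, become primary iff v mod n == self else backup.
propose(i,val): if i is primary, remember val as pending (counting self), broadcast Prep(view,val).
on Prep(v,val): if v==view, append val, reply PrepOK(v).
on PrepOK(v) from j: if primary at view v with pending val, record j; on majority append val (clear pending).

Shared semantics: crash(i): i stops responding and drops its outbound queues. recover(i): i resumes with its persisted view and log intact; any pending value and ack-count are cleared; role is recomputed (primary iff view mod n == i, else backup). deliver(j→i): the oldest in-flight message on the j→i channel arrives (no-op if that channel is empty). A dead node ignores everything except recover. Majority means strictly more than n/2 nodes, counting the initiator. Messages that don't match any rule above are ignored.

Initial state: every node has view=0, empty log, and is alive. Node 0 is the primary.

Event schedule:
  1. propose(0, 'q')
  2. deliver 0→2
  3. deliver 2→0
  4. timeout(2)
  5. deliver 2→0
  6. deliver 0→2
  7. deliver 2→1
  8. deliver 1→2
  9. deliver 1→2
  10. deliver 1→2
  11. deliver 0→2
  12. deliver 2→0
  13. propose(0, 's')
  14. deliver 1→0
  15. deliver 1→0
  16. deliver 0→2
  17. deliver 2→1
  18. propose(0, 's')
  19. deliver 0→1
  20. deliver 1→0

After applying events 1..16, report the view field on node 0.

1

1. propose(0,'q'):  nop
2. deliver 0→2:  <2:back v0 q>
3. deliver 2→0:  <0:prim v0 q>
4. timeout(2):  <2:back v1 q>
5. deliver 2→0:  <0:back v1 q>
6. deliver 0→2:  nop
7. deliver 2→1:  <1:prim v1 ->
8. deliver 1→2:  nop
9. deliver 1→2:  nop
10. deliver 1→2:  nop
11. deliver 0→2:  nop
12. deliver 2→0:  nop
13. propose(0,'s'):  nop
14. deliver 1→0:  nop
15. deliver 1→0:  nop
16. deliver 0→2:  nop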